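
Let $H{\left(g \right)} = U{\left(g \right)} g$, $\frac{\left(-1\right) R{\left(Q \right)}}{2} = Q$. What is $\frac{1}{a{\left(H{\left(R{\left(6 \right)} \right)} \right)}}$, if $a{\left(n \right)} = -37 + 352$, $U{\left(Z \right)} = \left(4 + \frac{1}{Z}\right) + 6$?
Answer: $\frac{1}{315} \approx 0.0031746$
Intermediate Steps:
$R{\left(Q \right)} = - 2 Q$
$U{\left(Z \right)} = 10 + \frac{1}{Z}$
$H{\left(g \right)} = g \left(10 + \frac{1}{g}\right)$ ($H{\left(g \right)} = \left(10 + \frac{1}{g}\right) g = g \left(10 + \frac{1}{g}\right)$)
$a{\left(n \right)} = 315$
$\frac{1}{a{\left(H{\left(R{\left(6 \right)} \right)} \right)}} = \frac{1}{315}$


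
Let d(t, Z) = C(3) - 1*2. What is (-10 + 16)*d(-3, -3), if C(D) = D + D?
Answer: 24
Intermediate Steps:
C(D) = 2*D
d(t, Z) = 4 (d(t, Z) = 2*3 - 1*2 = 6 - 2 = 4)
(-10 + 16)*d(-3, -3) = (-10 + 16)*4 = 6*4 = 24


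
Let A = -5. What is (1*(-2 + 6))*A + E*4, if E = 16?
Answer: 44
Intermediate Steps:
(1*(-2 + 6))*A + E*4 = (1*(-2 + 6))*(-5) + 16*4 = (1*4)*(-5) + 64 = 4*(-5) + 64 = -20 + 64 = 44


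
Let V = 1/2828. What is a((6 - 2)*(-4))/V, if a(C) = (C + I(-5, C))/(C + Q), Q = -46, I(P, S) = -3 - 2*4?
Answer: 38178/31 ≈ 1231.5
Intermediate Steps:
I(P, S) = -11 (I(P, S) = -3 - 8 = -11)
a(C) = (-11 + C)/(-46 + C) (a(C) = (C - 11)/(C - 46) = (-11 + C)/(-46 + C))
V = 1/2828 ≈ 0.00035361
a((6 - 2)*(-4))/V = ((-11 + (6 - 2)*(-4))/(-46 + (6 - 2)*(-4)))/(1/2828) = ((-11 + 4*(-4))/(-46 + 4*(-4)))*2828 = ((-11 - 16)/(-46 - 16))*2828 = (-27/(-62))*2828 = -1/62*(-27)*2828 = (27/62)*2828 = 38178/31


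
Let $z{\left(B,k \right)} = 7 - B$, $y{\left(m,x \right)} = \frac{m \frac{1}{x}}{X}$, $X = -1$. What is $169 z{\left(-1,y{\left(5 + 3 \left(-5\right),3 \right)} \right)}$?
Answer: $1352$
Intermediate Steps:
$y{\left(m,x \right)} = - \frac{m}{x}$ ($y{\left(m,x \right)} = \frac{m \frac{1}{x}}{-1} = \frac{m}{x} \left(-1\right) = - \frac{m}{x}$)
$169 z{\left(-1,y{\left(5 + 3 \left(-5\right),3 \right)} \right)} = 169 \left(7 - -1\right) = 169 \left(7 + 1\right) = 169 \cdot 8 = 1352$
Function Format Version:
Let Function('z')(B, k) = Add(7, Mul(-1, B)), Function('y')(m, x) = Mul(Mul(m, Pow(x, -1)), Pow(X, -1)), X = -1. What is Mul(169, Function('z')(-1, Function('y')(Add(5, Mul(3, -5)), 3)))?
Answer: 1352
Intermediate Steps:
Function('y')(m, x) = Mul(-1, m, Pow(x, -1)) (Function('y')(m, x) = Mul(Mul(m, Pow(x, -1)), Pow(-1, -1)) = Mul(Mul(m, Pow(x, -1)), -1) = Mul(-1, m, Pow(x, -1)))
Mul(169, Function('z')(-1, Function('y')(Add(5, Mul(3, -5)), 3))) = Mul(169, Add(7, Mul(-1, -1))) = Mul(169, Add(7, 1)) = Mul(169, 8) = 1352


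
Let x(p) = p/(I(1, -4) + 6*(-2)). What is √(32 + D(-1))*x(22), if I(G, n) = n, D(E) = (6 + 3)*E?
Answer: -11*√23/8 ≈ -6.5943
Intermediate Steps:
D(E) = 9*E
x(p) = -p/16 (x(p) = p/(-4 + 6*(-2)) = p/(-4 - 12) = p/(-16) = p*(-1/16) = -p/16)
√(32 + D(-1))*x(22) = √(32 + 9*(-1))*(-1/16*22) = √(32 - 9)*(-11/8) = √23*(-11/8) = -11*√23/8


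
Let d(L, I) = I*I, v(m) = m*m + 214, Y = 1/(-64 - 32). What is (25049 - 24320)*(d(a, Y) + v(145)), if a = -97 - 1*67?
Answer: 15854828625/1024 ≈ 1.5483e+7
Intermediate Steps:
a = -164 (a = -97 - 67 = -164)
Y = -1/96 (Y = 1/(-96) = -1/96 ≈ -0.010417)
v(m) = 214 + m² (v(m) = m² + 214 = 214 + m²)
d(L, I) = I²
(25049 - 24320)*(d(a, Y) + v(145)) = (25049 - 24320)*((-1/96)² + (214 + 145²)) = 729*(1/9216 + (214 + 21025)) = 729*(1/9216 + 21239) = 729*(195738625/9216) = 15854828625/1024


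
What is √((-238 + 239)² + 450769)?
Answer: √450770 ≈ 671.39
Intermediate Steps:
√((-238 + 239)² + 450769) = √(1² + 450769) = √(1 + 450769) = √450770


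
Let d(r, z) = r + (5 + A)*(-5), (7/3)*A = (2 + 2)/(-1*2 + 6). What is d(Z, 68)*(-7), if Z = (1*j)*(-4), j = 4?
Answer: 302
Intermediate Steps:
A = 3/7 (A = 3*((2 + 2)/(-1*2 + 6))/7 = 3*(4/(-2 + 6))/7 = 3*(4/4)/7 = 3*(4*(¼))/7 = (3/7)*1 = 3/7 ≈ 0.42857)
Z = -16 (Z = (1*4)*(-4) = 4*(-4) = -16)
d(r, z) = -190/7 + r (d(r, z) = r + (5 + 3/7)*(-5) = r + (38/7)*(-5) = r - 190/7 = -190/7 + r)
d(Z, 68)*(-7) = (-190/7 - 16)*(-7) = -302/7*(-7) = 302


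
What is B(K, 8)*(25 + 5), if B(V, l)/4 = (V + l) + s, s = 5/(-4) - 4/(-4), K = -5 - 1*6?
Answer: -390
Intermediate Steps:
K = -11 (K = -5 - 6 = -11)
s = -1/4 (s = 5*(-1/4) - 4*(-1/4) = -5/4 + 1 = -1/4 ≈ -0.25000)
B(V, l) = -1 + 4*V + 4*l (B(V, l) = 4*((V + l) - 1/4) = 4*(-1/4 + V + l) = -1 + 4*V + 4*l)
B(K, 8)*(25 + 5) = (-1 + 4*(-11) + 4*8)*(25 + 5) = (-1 - 44 + 32)*30 = -13*30 = -390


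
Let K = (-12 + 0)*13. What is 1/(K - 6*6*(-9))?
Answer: 1/168 ≈ 0.0059524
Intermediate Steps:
K = -156 (K = -12*13 = -156)
1/(K - 6*6*(-9)) = 1/(-156 - 6*6*(-9)) = 1/(-156 - 36*(-9)) = 1/(-156 + 324) = 1/168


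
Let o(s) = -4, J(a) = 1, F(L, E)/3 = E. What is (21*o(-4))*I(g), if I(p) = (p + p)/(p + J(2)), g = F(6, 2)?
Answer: -144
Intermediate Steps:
F(L, E) = 3*E
g = 6 (g = 3*2 = 6)
I(p) = 2*p/(1 + p) (I(p) = (p + p)/(p + 1) = (2*p)/(1 + p) = 2*p/(1 + p))
(21*o(-4))*I(g) = (21*(-4))*(2*6/(1 + 6)) = -168*6/7 = -84*12/7 = -144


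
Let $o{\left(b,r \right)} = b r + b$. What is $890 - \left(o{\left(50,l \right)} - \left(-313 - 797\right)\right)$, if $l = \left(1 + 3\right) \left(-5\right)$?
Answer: $730$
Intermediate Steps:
$l = -20$ ($l = 4 \left(-5\right) = -20$)
$o{\left(b,r \right)} = b + b r$
$890 - \left(o{\left(50,l \right)} - \left(-313 - 797\right)\right) = 890 - \left(50 \left(1 - 20\right) - \left(-313 - 797\right)\right) = 890 - \left(50 \left(-19\right) - \left(-313 - 797\right)\right) = 890 - \left(-950 - -1110\right) = 890 - \left(-950 + 1110\right) = 890 - 160 = 730$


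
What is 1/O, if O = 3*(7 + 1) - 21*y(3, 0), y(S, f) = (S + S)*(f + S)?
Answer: -1/354 ≈ -0.0028249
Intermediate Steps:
y(S, f) = 2*S*(S + f) (y(S, f) = (2*S)*(S + f) = 2*S*(S + f))
O = -354 (O = 3*(7 + 1) - 42*3*(3 + 0) = 3*8 - 42*3*3 = 24 - 21*18 = 24 - 378 = -354)
1/O = 1/(-354) = -1/354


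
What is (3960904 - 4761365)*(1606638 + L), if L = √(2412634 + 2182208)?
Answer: -1286051060118 - 2401383*√510538 ≈ -1.2878e+12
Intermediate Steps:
L = 3*√510538 (L = √4594842 = 3*√510538 ≈ 2143.6)
(3960904 - 4761365)*(1606638 + L) = (3960904 - 4761365)*(1606638 + 3*√510538) = -800461*(1606638 + 3*√510538) = -1286051060118 - 2401383*√510538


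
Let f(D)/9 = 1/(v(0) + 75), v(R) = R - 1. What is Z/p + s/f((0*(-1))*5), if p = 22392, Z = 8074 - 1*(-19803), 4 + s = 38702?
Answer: 2374931351/7464 ≈ 3.1819e+5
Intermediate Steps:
s = 38698 (s = -4 + 38702 = 38698)
Z = 27877 (Z = 8074 + 19803 = 27877)
v(R) = -1 + R
f(D) = 9/74 (f(D) = 9/((-1 + 0) + 75) = 9/(-1 + 75) = 9/74)
Z/p + s/f((0*(-1))*5) = 27877/22392 + 38698/(9/74) = 27877*(1/22392) + 38698*(74/9) = 27877/22392 + 2863652/9 = 2374931351/7464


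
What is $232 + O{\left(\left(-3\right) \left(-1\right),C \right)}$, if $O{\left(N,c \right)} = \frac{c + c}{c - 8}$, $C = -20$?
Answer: $\frac{1634}{7} \approx 233.43$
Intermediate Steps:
$O{\left(N,c \right)} = \frac{2 c}{-8 + c}$
$232 + O{\left(\left(-3\right) \left(-1\right),C \right)} = 232 + 2 \left(-20\right) \frac{1}{-8 - 20} = 232 + 2 \left(-20\right) \frac{1}{-28} = 232 + 2 \left(-20\right) \left(- \frac{1}{28}\right) = 232 + \frac{10}{7} = \frac{1634}{7}$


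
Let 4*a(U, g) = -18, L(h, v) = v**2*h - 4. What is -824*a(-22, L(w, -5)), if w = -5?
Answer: 3708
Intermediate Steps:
L(h, v) = -4 + h*v**2 (L(h, v) = h*v**2 - 4 = -4 + h*v**2)
a(U, g) = -9/2 (a(U, g) = (1/4)*(-18) = -9/2)
-824*a(-22, L(w, -5)) = -824*(-9/2) = 3708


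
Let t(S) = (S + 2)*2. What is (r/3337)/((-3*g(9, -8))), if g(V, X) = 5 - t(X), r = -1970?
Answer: 1970/170187 ≈ 0.011576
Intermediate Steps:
t(S) = 4 + 2*S (t(S) = (2 + S)*2 = 4 + 2*S)
g(V, X) = 1 - 2*X (g(V, X) = 5 - (4 + 2*X) = 5 + (-4 - 2*X) = 1 - 2*X)
(r/3337)/((-3*g(9, -8))) = (-1970/3337)/((-3*(1 - 2*(-8)))) = (-1970*1/3337)/((-3*(1 + 16))) = -1970/(3337*((-3*17))) = -1970/3337/(-51) = -1970/3337*(-1/51) = 1970/170187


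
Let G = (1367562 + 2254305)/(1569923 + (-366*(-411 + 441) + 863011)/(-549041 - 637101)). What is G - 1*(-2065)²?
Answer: -2646875169113518587/620716918345 ≈ -4.2642e+6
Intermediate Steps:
G = 1432016189038/620716918345 (G = 3621867/(1569923 + (-366*30 + 863011)/(-1186142)) = 3621867/(1569923 + (-10980 + 863011)*(-1/1186142)) = 3621867/(1569923 + 852031*(-1/1186142)) = 3621867/(1569923 - 852031/1186142) = 3621867/(1862150755035/1186142) = 3621867*(1186142/1862150755035) = 1432016189038/620716918345 ≈ 2.3070)
G - 1*(-2065)² = 1432016189038/620716918345 - 1*(-2065)² = 1432016189038/620716918345 - 1*4264225 = 1432016189038/620716918345 - 4264225 = -2646875169113518587/620716918345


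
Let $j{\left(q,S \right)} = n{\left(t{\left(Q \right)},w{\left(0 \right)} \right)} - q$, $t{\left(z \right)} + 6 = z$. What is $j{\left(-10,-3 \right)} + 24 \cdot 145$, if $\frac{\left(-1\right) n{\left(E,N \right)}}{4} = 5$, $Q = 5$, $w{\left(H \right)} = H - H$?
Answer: $3470$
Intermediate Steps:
$w{\left(H \right)} = 0$
$t{\left(z \right)} = -6 + z$
$n{\left(E,N \right)} = -20$ ($n{\left(E,N \right)} = \left(-4\right) 5 = -20$)
$j{\left(q,S \right)} = -20 - q$
$j{\left(-10,-3 \right)} + 24 \cdot 145 = \left(-20 - -10\right) + 24 \cdot 145 = \left(-20 + 10\right) + 3480 = -10 + 3480 = 3470$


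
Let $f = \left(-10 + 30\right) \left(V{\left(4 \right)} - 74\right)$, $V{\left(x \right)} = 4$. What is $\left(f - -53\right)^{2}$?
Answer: $1814409$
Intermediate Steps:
$f = -1400$ ($f = \left(-10 + 30\right) \left(4 - 74\right) = 20 \left(-70\right) = -1400$)
$\left(f - -53\right)^{2} = \left(-1400 - -53\right)^{2} = \left(-1400 + \left(-10 + 63\right)\right)^{2} = \left(-1400 + 53\right)^{2} = \left(-1347\right)^{2} = 1814409$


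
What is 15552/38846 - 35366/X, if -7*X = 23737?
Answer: 713282234/65863393 ≈ 10.830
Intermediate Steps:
X = -3391 (X = -⅐*23737 = -3391)
15552/38846 - 35366/X = 15552/38846 - 35366/(-3391) = 15552*(1/38846) - 35366*(-1/3391) = 7776/19423 + 35366/3391 = 713282234/65863393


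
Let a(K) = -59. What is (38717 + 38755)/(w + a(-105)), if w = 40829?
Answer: 4304/2265 ≈ 1.9002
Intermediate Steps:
(38717 + 38755)/(w + a(-105)) = (38717 + 38755)/(40829 - 59) = 77472/40770 = 77472*(1/40770) = 4304/2265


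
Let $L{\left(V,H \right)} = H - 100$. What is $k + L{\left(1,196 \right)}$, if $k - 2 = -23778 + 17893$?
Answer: $-5787$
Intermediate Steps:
$k = -5883$ ($k = 2 + \left(-23778 + 17893\right) = 2 - 5885 = -5883$)
$L{\left(V,H \right)} = -100 + H$
$k + L{\left(1,196 \right)} = -5883 + \left(-100 + 196\right) = -5883 + 96 = -5787$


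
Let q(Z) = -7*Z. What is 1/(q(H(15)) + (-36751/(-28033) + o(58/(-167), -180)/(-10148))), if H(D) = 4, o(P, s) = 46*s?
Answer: -71119721/1840086591 ≈ -0.038650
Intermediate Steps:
1/(q(H(15)) + (-36751/(-28033) + o(58/(-167), -180)/(-10148))) = 1/(-7*4 + (-36751/(-28033) + (46*(-180))/(-10148))) = 1/(-28 + (-36751*(-1/28033) - 8280*(-1/10148))) = 1/(-28 + (36751/28033 + 2070/2537)) = 1/(-28 + 151265597/71119721) = 1/(-1840086591/71119721) = -71119721/1840086591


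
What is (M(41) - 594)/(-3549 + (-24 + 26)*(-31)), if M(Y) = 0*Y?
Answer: 594/3611 ≈ 0.16450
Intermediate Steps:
M(Y) = 0
(M(41) - 594)/(-3549 + (-24 + 26)*(-31)) = (0 - 594)/(-3549 + (-24 + 26)*(-31)) = -594/(-3549 + 2*(-31)) = -594/(-3549 - 62) = -594/(-3611) = -594*(-1/3611) = 594/3611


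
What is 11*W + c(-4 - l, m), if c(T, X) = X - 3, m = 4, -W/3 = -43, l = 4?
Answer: 1420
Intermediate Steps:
W = 129 (W = -3*(-43) = 129)
c(T, X) = -3 + X
11*W + c(-4 - l, m) = 11*129 + (-3 + 4) = 1419 + 1 = 1420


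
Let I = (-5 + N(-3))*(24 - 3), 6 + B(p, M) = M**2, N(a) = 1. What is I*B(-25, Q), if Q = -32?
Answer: -85512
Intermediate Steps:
B(p, M) = -6 + M**2
I = -84 (I = (-5 + 1)*(24 - 3) = -4*21 = -84)
I*B(-25, Q) = -84*(-6 + (-32)**2) = -84*(-6 + 1024) = -84*1018 = -85512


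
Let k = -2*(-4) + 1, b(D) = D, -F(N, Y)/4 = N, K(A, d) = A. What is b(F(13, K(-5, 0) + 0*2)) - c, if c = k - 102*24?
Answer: 2387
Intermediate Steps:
F(N, Y) = -4*N
k = 9 (k = 8 + 1 = 9)
c = -2439 (c = 9 - 102*24 = 9 - 2448 = -2439)
b(F(13, K(-5, 0) + 0*2)) - c = -4*13 - 1*(-2439) = -52 + 2439 = 2387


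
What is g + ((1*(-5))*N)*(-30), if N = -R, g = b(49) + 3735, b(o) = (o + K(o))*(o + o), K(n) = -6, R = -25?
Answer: 11699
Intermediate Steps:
b(o) = 2*o*(-6 + o) (b(o) = (o - 6)*(o + o) = (-6 + o)*(2*o) = 2*o*(-6 + o))
g = 7949 (g = 2*49*(-6 + 49) + 3735 = 2*49*43 + 3735 = 4214 + 3735 = 7949)
N = 25 (N = -1*(-25) = 25)
g + ((1*(-5))*N)*(-30) = 7949 + ((1*(-5))*25)*(-30) = 7949 - 5*25*(-30) = 7949 - 125*(-30) = 7949 + 3750 = 11699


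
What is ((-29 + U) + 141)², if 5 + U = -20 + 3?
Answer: 8100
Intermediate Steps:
U = -22 (U = -5 + (-20 + 3) = -5 - 17 = -22)
((-29 + U) + 141)² = ((-29 - 22) + 141)² = (-51 + 141)² = 90² = 8100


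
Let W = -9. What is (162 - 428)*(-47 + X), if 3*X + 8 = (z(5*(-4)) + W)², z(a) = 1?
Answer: 22610/3 ≈ 7536.7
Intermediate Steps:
X = 56/3 (X = -8/3 + (1 - 9)²/3 = -8/3 + (⅓)*(-8)² = -8/3 + (⅓)*64 = -8/3 + 64/3 = 56/3 ≈ 18.667)
(162 - 428)*(-47 + X) = (162 - 428)*(-47 + 56/3) = -266*(-85/3) = 22610/3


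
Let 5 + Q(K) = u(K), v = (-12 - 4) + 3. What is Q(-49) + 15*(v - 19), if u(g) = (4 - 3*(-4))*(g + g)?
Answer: -2053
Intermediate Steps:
u(g) = 32*g (u(g) = (4 + 12)*(2*g) = 16*(2*g) = 32*g)
v = -13 (v = -16 + 3 = -13)
Q(K) = -5 + 32*K
Q(-49) + 15*(v - 19) = (-5 + 32*(-49)) + 15*(-13 - 19) = (-5 - 1568) + 15*(-32) = -1573 - 480 = -2053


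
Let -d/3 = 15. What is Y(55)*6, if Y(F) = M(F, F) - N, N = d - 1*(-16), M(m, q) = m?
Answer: 504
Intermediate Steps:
d = -45 (d = -3*15 = -45)
N = -29 (N = -45 - 1*(-16) = -45 + 16 = -29)
Y(F) = 29 + F (Y(F) = F - 1*(-29) = F + 29 = 29 + F)
Y(55)*6 = (29 + 55)*6 = 84*6 = 504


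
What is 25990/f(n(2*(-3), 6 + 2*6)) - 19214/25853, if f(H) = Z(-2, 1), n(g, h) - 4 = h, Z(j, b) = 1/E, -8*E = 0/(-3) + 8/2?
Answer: -335978949/25853 ≈ -12996.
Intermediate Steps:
E = -½ (E = -(0/(-3) + 8/2)/8 = -(0*(-⅓) + 8*(½))/8 = -(0 + 4)/8 = -⅛*4 = -½ ≈ -0.50000)
Z(j, b) = -2 (Z(j, b) = 1/(-½) = -2)
n(g, h) = 4 + h
f(H) = -2
25990/f(n(2*(-3), 6 + 2*6)) - 19214/25853 = 25990/(-2) - 19214/25853 = 25990*(-½) - 19214*1/25853 = -12995 - 19214/25853 = -335978949/25853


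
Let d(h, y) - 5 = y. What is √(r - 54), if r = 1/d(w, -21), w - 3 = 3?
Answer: I*√865/4 ≈ 7.3527*I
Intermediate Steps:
w = 6 (w = 3 + 3 = 6)
d(h, y) = 5 + y
r = -1/16 (r = 1/(5 - 21) = 1/(-16) = -1/16 ≈ -0.062500)
√(r - 54) = √(-1/16 - 54) = √(-865/16) = I*√865/4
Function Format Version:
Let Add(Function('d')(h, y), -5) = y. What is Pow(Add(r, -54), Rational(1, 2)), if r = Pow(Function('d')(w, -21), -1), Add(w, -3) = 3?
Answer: Mul(Rational(1, 4), I, Pow(865, Rational(1, 2))) ≈ Mul(7.3527, I)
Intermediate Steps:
w = 6 (w = Add(3, 3) = 6)
Function('d')(h, y) = Add(5, y)
r = Rational(-1, 16) (r = Pow(Add(5, -21), -1) = Pow(-16, -1) = Rational(-1, 16) ≈ -0.062500)
Pow(Add(r, -54), Rational(1, 2)) = Pow(Add(Rational(-1, 16), -54), Rational(1, 2)) = Pow(Rational(-865, 16), Rational(1, 2)) = Mul(Rational(1, 4), I, Pow(865, Rational(1, 2)))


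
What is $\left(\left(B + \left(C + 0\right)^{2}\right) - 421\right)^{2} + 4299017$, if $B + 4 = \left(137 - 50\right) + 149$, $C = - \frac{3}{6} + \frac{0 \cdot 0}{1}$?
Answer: $\frac{69354297}{16} \approx 4.3346 \cdot 10^{6}$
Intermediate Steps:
$C = - \frac{1}{2}$ ($C = \left(-3\right) \frac{1}{6} + 0 \cdot 1 = - \frac{1}{2} + 0 = - \frac{1}{2} \approx -0.5$)
$B = 232$ ($B = -4 + \left(\left(137 - 50\right) + 149\right) = -4 + \left(87 + 149\right) = -4 + 236 = 232$)
$\left(\left(B + \left(C + 0\right)^{2}\right) - 421\right)^{2} + 4299017 = \left(\left(232 + \left(- \frac{1}{2} + 0\right)^{2}\right) - 421\right)^{2} + 4299017 = \left(\left(232 + \left(- \frac{1}{2}\right)^{2}\right) - 421\right)^{2} + 4299017 = \left(\left(232 + \frac{1}{4}\right) - 421\right)^{2} + 4299017 = \left(\frac{929}{4} - 421\right)^{2} + 4299017 = \left(- \frac{755}{4}\right)^{2} + 4299017 = \frac{570025}{16} + 4299017 = \frac{69354297}{16}$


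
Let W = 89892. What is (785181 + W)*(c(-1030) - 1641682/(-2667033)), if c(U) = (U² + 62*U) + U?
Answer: 774845983070880292/889011 ≈ 8.7158e+11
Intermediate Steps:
c(U) = U² + 63*U
(785181 + W)*(c(-1030) - 1641682/(-2667033)) = (785181 + 89892)*(-1030*(63 - 1030) - 1641682/(-2667033)) = 875073*(-1030*(-967) - 1641682*(-1/2667033)) = 875073*(996010 + 1641682/2667033) = 875073*(2656393180012/2667033) = 774845983070880292/889011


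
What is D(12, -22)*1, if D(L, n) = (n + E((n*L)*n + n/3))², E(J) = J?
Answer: 300536896/9 ≈ 3.3393e+7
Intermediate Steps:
D(L, n) = (4*n/3 + L*n²)² (D(L, n) = (n + ((n*L)*n + n/3))² = (n + ((L*n)*n + n*(⅓)))² = (n + (L*n² + n/3))² = (n + (n/3 + L*n²))² = (4*n/3 + L*n²)²)
D(12, -22)*1 = ((⅑)*(-22)²*(4 + 3*12*(-22))²)*1 = ((⅑)*484*(4 - 792)²)*1 = ((⅑)*484*(-788)²)*1 = ((⅑)*484*620944)*1 = (300536896/9)*1 = 300536896/9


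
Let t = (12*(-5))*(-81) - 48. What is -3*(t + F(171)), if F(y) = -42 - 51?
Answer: -14157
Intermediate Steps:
F(y) = -93
t = 4812 (t = -60*(-81) - 48 = 4860 - 48 = 4812)
-3*(t + F(171)) = -3*(4812 - 93) = -3*4719 = -14157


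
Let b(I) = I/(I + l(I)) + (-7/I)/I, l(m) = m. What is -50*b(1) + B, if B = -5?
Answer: 320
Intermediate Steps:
b(I) = ½ - 7/I² (b(I) = I/(I + I) + (-7/I)/I = I/((2*I)) - 7/I² = (1/(2*I))*I - 7/I² = ½ - 7/I²)
-50*b(1) + B = -50*(½ - 7/1²) - 5 = -50*(½ - 7*1) - 5 = -50*(½ - 7) - 5 = -50*(-13/2) - 5 = 325 - 5 = 320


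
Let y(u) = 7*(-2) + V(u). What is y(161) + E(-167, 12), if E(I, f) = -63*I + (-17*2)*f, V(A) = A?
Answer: 10260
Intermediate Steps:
E(I, f) = -63*I - 34*f
y(u) = -14 + u (y(u) = 7*(-2) + u = -14 + u)
y(161) + E(-167, 12) = (-14 + 161) + (-63*(-167) - 34*12) = 147 + (10521 - 408) = 147 + 10113 = 10260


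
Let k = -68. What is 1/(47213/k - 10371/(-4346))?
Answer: -147764/102241235 ≈ -0.0014452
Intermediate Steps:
1/(47213/k - 10371/(-4346)) = 1/(47213/(-68) - 10371/(-4346)) = 1/(47213*(-1/68) - 10371*(-1/4346)) = 1/(-47213/68 + 10371/4346) = 1/(-102241235/147764) = -147764/102241235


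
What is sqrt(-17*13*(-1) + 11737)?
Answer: sqrt(11958) ≈ 109.35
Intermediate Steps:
sqrt(-17*13*(-1) + 11737) = sqrt(-221*(-1) + 11737) = sqrt(221 + 11737) = sqrt(11958)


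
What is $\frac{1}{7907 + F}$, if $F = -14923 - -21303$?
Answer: $\frac{1}{14287} \approx 6.9994 \cdot 10^{-5}$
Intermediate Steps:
$F = 6380$ ($F = -14923 + 21303 = 6380$)
$\frac{1}{7907 + F} = \frac{1}{7907 + 6380} = \frac{1}{14287}$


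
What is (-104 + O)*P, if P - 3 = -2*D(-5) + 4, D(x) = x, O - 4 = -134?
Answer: -3978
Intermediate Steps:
O = -130 (O = 4 - 134 = -130)
P = 17 (P = 3 + (-2*(-5) + 4) = 3 + (10 + 4) = 3 + 14 = 17)
(-104 + O)*P = (-104 - 130)*17 = -234*17 = -3978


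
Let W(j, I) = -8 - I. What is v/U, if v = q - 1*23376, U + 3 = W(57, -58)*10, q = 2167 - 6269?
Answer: -27478/497 ≈ -55.288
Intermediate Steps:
q = -4102
U = 497 (U = -3 + (-8 - 1*(-58))*10 = -3 + (-8 + 58)*10 = -3 + 50*10 = -3 + 500 = 497)
v = -27478 (v = -4102 - 1*23376 = -4102 - 23376 = -27478)
v/U = -27478/497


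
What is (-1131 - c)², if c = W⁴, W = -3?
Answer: 1468944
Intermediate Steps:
c = 81 (c = (-3)⁴ = 81)
(-1131 - c)² = (-1131 - 1*81)² = (-1131 - 81)² = (-1212)² = 1468944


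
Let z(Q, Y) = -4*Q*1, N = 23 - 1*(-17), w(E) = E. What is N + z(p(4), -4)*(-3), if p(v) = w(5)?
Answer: 100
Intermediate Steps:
p(v) = 5
N = 40 (N = 23 + 17 = 40)
z(Q, Y) = -4*Q
N + z(p(4), -4)*(-3) = 40 - 4*5*(-3) = 40 - 20*(-3) = 40 + 60 = 100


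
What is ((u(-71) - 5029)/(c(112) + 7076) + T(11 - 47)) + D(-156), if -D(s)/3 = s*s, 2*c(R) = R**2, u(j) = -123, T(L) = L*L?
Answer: -239304232/3337 ≈ -71712.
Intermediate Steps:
T(L) = L**2
c(R) = R**2/2
D(s) = -3*s**2 (D(s) = -3*s*s = -3*s**2)
((u(-71) - 5029)/(c(112) + 7076) + T(11 - 47)) + D(-156) = ((-123 - 5029)/((1/2)*112**2 + 7076) + (11 - 47)**2) - 3*(-156)**2 = (-5152/((1/2)*12544 + 7076) + (-36)**2) - 3*24336 = (-5152/(6272 + 7076) + 1296) - 73008 = (-5152/13348 + 1296) - 73008 = (-5152*1/13348 + 1296) - 73008 = (-1288/3337 + 1296) - 73008 = 4323464/3337 - 73008 = -239304232/3337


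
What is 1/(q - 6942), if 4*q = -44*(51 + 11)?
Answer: -1/7624 ≈ -0.00013116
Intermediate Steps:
q = -682 (q = (-44*(51 + 11))/4 = (-44*62)/4 = (¼)*(-2728) = -682)
1/(q - 6942) = 1/(-682 - 6942) = 1/(-7624) = -1/7624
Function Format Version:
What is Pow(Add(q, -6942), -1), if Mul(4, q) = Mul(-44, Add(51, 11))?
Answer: Rational(-1, 7624) ≈ -0.00013116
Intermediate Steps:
q = -682 (q = Mul(Rational(1, 4), Mul(-44, Add(51, 11))) = Mul(Rational(1, 4), Mul(-44, 62)) = Mul(Rational(1, 4), -2728) = -682)
Pow(Add(q, -6942), -1) = Pow(Add(-682, -6942), -1) = Pow(-7624, -1) = Rational(-1, 7624)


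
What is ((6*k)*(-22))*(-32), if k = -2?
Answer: -8448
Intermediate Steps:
((6*k)*(-22))*(-32) = ((6*(-2))*(-22))*(-32) = -12*(-22)*(-32) = 264*(-32) = -8448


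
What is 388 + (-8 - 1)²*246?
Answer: 20314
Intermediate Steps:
388 + (-8 - 1)²*246 = 388 + (-9)²*246 = 388 + 81*246 = 388 + 19926 = 20314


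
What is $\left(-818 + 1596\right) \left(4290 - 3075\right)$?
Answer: $945270$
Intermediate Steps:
$\left(-818 + 1596\right) \left(4290 - 3075\right) = 778 \cdot 1215 = 945270$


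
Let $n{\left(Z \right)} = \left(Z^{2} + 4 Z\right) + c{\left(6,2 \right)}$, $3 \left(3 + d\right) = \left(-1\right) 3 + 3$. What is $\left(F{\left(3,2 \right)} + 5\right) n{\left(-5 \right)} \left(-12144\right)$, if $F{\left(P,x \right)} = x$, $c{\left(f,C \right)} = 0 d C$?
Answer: $-425040$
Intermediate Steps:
$d = -3$ ($d = -3 + \frac{\left(-1\right) 3 + 3}{3} = -3 + \frac{-3 + 3}{3} = -3 + \frac{1}{3} \cdot 0 = -3 + 0 = -3$)
$c{\left(f,C \right)} = 0$ ($c{\left(f,C \right)} = 0 \left(-3\right) C = 0 C = 0$)
$n{\left(Z \right)} = Z^{2} + 4 Z$ ($n{\left(Z \right)} = \left(Z^{2} + 4 Z\right) + 0 = Z^{2} + 4 Z$)
$\left(F{\left(3,2 \right)} + 5\right) n{\left(-5 \right)} \left(-12144\right) = \left(2 + 5\right) \left(- 5 \left(4 - 5\right)\right) \left(-12144\right) = 7 \left(\left(-5\right) \left(-1\right)\right) \left(-12144\right) = 7 \cdot 5 \left(-12144\right) = 35 \left(-12144\right) = -425040$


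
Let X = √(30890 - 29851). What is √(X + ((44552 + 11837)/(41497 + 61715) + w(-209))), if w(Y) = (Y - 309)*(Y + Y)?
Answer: √(64071519544559 + 295908804*√1039)/17202 ≈ 465.36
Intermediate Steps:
w(Y) = 2*Y*(-309 + Y) (w(Y) = (-309 + Y)*(2*Y) = 2*Y*(-309 + Y))
X = √1039 ≈ 32.234
√(X + ((44552 + 11837)/(41497 + 61715) + w(-209))) = √(√1039 + ((44552 + 11837)/(41497 + 61715) + 2*(-209)*(-309 - 209))) = √(√1039 + (56389/103212 + 2*(-209)*(-518))) = √(√1039 + (56389*(1/103212) + 216524)) = √(√1039 + (56389/103212 + 216524)) = √(√1039 + 22347931477/103212) = √(22347931477/103212 + √1039)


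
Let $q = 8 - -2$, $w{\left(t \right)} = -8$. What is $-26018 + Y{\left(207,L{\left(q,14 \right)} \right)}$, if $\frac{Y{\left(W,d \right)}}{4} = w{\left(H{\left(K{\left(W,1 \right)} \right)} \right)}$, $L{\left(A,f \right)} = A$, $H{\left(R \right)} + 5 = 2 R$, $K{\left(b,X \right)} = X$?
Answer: $-26050$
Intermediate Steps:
$H{\left(R \right)} = -5 + 2 R$
$q = 10$ ($q = 8 + 2 = 10$)
$Y{\left(W,d \right)} = -32$ ($Y{\left(W,d \right)} = 4 \left(-8\right) = -32$)
$-26018 + Y{\left(207,L{\left(q,14 \right)} \right)} = -26018 - 32 = -26050$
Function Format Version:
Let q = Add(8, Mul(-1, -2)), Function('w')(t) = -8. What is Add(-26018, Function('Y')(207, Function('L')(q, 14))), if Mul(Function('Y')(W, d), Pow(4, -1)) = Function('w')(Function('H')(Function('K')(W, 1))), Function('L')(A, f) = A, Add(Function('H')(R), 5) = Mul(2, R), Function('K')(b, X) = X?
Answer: -26050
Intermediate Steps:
Function('H')(R) = Add(-5, Mul(2, R))
q = 10 (q = Add(8, 2) = 10)
Function('Y')(W, d) = -32 (Function('Y')(W, d) = Mul(4, -8) = -32)
Add(-26018, Function('Y')(207, Function('L')(q, 14))) = Add(-26018, -32) = -26050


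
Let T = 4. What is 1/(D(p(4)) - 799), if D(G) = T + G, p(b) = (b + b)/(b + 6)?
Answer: -5/3971 ≈ -0.0012591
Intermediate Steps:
p(b) = 2*b/(6 + b) (p(b) = (2*b)/(6 + b) = 2*b/(6 + b))
D(G) = 4 + G
1/(D(p(4)) - 799) = 1/((4 + 2*4/(6 + 4)) - 799) = 1/((4 + 2*4/10) - 799) = 1/((4 + 2*4*(⅒)) - 799) = 1/((4 + ⅘) - 799) = 1/(24/5 - 799) = 1/(-3971/5) = -5/3971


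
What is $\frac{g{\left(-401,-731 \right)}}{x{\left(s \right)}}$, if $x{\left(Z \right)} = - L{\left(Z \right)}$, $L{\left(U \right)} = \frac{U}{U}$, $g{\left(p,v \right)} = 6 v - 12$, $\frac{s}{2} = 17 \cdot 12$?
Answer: $4398$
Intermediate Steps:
$s = 408$ ($s = 2 \cdot 17 \cdot 12 = 2 \cdot 204 = 408$)
$g{\left(p,v \right)} = -12 + 6 v$
$L{\left(U \right)} = 1$
$x{\left(Z \right)} = -1$ ($x{\left(Z \right)} = \left(-1\right) 1 = -1$)
$\frac{g{\left(-401,-731 \right)}}{x{\left(s \right)}} = \frac{-12 + 6 \left(-731\right)}{-1} = \left(-12 - 4386\right) \left(-1\right) = \left(-4398\right) \left(-1\right) = 4398$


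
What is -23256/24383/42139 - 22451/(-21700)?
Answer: 23067341890687/22296212642900 ≈ 1.0346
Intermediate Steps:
-23256/24383/42139 - 22451/(-21700) = -23256*1/24383*(1/42139) - 22451*(-1/21700) = -23256/24383*1/42139 + 22451/21700 = -23256/1027475237 + 22451/21700 = 23067341890687/22296212642900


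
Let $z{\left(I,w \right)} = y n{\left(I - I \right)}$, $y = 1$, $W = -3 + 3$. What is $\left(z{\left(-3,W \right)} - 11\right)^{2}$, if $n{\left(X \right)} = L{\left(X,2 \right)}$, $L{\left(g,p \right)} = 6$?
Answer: $25$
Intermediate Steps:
$W = 0$
$n{\left(X \right)} = 6$
$z{\left(I,w \right)} = 6$ ($z{\left(I,w \right)} = 1 \cdot 6 = 6$)
$\left(z{\left(-3,W \right)} - 11\right)^{2} = \left(6 - 11\right)^{2} = \left(-5\right)^{2} = 25$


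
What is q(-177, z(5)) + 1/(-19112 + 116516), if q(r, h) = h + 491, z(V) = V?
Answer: 48312385/97404 ≈ 496.00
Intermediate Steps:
q(r, h) = 491 + h
q(-177, z(5)) + 1/(-19112 + 116516) = (491 + 5) + 1/(-19112 + 116516) = 496 + 1/97404 = 48312385/97404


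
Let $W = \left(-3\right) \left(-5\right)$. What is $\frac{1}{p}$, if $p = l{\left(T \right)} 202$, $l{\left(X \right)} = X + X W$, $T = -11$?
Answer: $- \frac{1}{35552} \approx -2.8128 \cdot 10^{-5}$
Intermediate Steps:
$W = 15$
$l{\left(X \right)} = 16 X$ ($l{\left(X \right)} = X + X 15 = X + 15 X = 16 X$)
$p = -35552$ ($p = 16 \left(-11\right) 202 = \left(-176\right) 202 = -35552$)
$\frac{1}{p} = \frac{1}{-35552} = - \frac{1}{35552}$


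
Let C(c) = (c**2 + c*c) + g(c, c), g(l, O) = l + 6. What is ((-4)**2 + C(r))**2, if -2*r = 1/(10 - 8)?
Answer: 30625/64 ≈ 478.52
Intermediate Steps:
g(l, O) = 6 + l
r = -1/4 (r = -1/(2*(10 - 8)) = -1/2/2 = -1/2*1/2 = -1/4 ≈ -0.25000)
C(c) = 6 + c + 2*c**2 (C(c) = (c**2 + c*c) + (6 + c) = (c**2 + c**2) + (6 + c) = 2*c**2 + (6 + c) = 6 + c + 2*c**2)
((-4)**2 + C(r))**2 = ((-4)**2 + (6 - 1/4 + 2*(-1/4)**2))**2 = (16 + (6 - 1/4 + 2*(1/16)))**2 = (16 + (6 - 1/4 + 1/8))**2 = (16 + 47/8)**2 = (175/8)**2 = 30625/64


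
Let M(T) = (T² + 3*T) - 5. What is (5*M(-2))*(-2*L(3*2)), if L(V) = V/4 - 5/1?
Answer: -245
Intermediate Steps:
L(V) = -5 + V/4 (L(V) = V*(¼) - 5*1 = V/4 - 5 = -5 + V/4)
M(T) = -5 + T² + 3*T
(5*M(-2))*(-2*L(3*2)) = (5*(-5 + (-2)² + 3*(-2)))*(-2*(-5 + (3*2)/4)) = (5*(-5 + 4 - 6))*(-2*(-5 + (¼)*6)) = (5*(-7))*(-2*(-5 + 3/2)) = -(-70)*(-7)/2 = -35*7 = -245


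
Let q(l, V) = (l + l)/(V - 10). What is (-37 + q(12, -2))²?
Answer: 1521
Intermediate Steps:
q(l, V) = 2*l/(-10 + V) (q(l, V) = (2*l)/(-10 + V) = 2*l/(-10 + V))
(-37 + q(12, -2))² = (-37 + 2*12/(-10 - 2))² = (-37 + 2*12/(-12))² = (-37 + 2*12*(-1/12))² = (-37 - 2)² = (-39)² = 1521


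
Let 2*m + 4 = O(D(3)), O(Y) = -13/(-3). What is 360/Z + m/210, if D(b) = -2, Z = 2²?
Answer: 113401/1260 ≈ 90.001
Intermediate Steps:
Z = 4
O(Y) = 13/3 (O(Y) = -13*(-⅓) = 13/3)
m = ⅙ (m = -2 + (½)*(13/3) = -2 + 13/6 = ⅙ ≈ 0.16667)
360/Z + m/210 = 360/4 + (⅙)/210 = 360*(¼) + (⅙)*(1/210) = 90 + 1/1260 = 113401/1260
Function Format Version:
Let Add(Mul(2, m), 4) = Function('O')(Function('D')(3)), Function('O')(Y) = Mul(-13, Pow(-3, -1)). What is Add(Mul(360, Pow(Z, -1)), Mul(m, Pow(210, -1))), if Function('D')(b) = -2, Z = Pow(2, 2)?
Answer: Rational(113401, 1260) ≈ 90.001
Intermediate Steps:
Z = 4
Function('O')(Y) = Rational(13, 3) (Function('O')(Y) = Mul(-13, Rational(-1, 3)) = Rational(13, 3))
m = Rational(1, 6) (m = Add(-2, Mul(Rational(1, 2), Rational(13, 3))) = Add(-2, Rational(13, 6)) = Rational(1, 6) ≈ 0.16667)
Add(Mul(360, Pow(Z, -1)), Mul(m, Pow(210, -1))) = Add(Mul(360, Pow(4, -1)), Mul(Rational(1, 6), Pow(210, -1))) = Add(Mul(360, Rational(1, 4)), Mul(Rational(1, 6), Rational(1, 210))) = Add(90, Rational(1, 1260)) = Rational(113401, 1260)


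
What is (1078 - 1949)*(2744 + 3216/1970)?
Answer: -2355574208/985 ≈ -2.3914e+6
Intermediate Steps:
(1078 - 1949)*(2744 + 3216/1970) = -871*(2744 + 3216*(1/1970)) = -871*(2744 + 1608/985) = -871*2704448/985 = -2355574208/985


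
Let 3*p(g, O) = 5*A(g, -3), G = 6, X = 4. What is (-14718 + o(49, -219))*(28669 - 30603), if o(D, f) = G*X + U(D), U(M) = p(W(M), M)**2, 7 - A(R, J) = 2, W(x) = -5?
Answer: 254555014/9 ≈ 2.8284e+7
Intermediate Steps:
A(R, J) = 5 (A(R, J) = 7 - 1*2 = 7 - 2 = 5)
p(g, O) = 25/3 (p(g, O) = (5*5)/3 = (1/3)*25 = 25/3)
U(M) = 625/9 (U(M) = (25/3)**2 = 625/9)
o(D, f) = 841/9 (o(D, f) = 6*4 + 625/9 = 24 + 625/9 = 841/9)
(-14718 + o(49, -219))*(28669 - 30603) = (-14718 + 841/9)*(28669 - 30603) = -131621/9*(-1934) = 254555014/9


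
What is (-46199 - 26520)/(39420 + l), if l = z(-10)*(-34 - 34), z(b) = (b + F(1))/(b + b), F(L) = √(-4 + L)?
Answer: -71602763350/38781425767 + 6181115*I*√3/38781425767 ≈ -1.8463 + 0.00027606*I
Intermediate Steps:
z(b) = (b + I*√3)/(2*b) (z(b) = (b + √(-4 + 1))/(b + b) = (b + √(-3))/((2*b)) = (b + I*√3)*(1/(2*b)) = (b + I*√3)/(2*b))
l = -34 + 17*I*√3/5 (l = ((½)*(-10 + I*√3)/(-10))*(-34 - 34) = ((½)*(-⅒)*(-10 + I*√3))*(-68) = (½ - I*√3/20)*(-68) = -34 + 17*I*√3/5 ≈ -34.0 + 5.889*I)
(-46199 - 26520)/(39420 + l) = (-46199 - 26520)/(39420 + (-34 + 17*I*√3/5)) = -72719/(39386 + 17*I*√3/5)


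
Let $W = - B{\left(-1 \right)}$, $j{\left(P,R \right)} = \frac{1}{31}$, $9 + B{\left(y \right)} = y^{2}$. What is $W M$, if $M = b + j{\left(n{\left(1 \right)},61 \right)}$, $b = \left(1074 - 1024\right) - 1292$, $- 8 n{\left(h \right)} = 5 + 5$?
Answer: $- \frac{308008}{31} \approx -9935.7$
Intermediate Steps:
$n{\left(h \right)} = - \frac{5}{4}$ ($n{\left(h \right)} = - \frac{5 + 5}{8} = \left(- \frac{1}{8}\right) 10 = - \frac{5}{4}$)
$b = -1242$ ($b = 50 - 1292 = -1242$)
$B{\left(y \right)} = -9 + y^{2}$
$j{\left(P,R \right)} = \frac{1}{31}$
$M = - \frac{38501}{31}$ ($M = -1242 + \frac{1}{31} = - \frac{38501}{31} \approx -1242.0$)
$W = 8$ ($W = - (-9 + \left(-1\right)^{2}) = - (-9 + 1) = \left(-1\right) \left(-8\right) = 8$)
$W M = 8 \left(- \frac{38501}{31}\right) = - \frac{308008}{31}$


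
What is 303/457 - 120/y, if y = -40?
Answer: 1674/457 ≈ 3.6630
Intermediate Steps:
303/457 - 120/y = 303/457 - 120/(-40) = 303*(1/457) - 120*(-1/40) = 303/457 + 3 = 1674/457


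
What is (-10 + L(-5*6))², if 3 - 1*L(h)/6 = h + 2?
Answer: 30976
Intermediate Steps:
L(h) = 6 - 6*h (L(h) = 18 - 6*(h + 2) = 18 - 6*(2 + h) = 18 + (-12 - 6*h) = 6 - 6*h)
(-10 + L(-5*6))² = (-10 + (6 - (-30)*6))² = (-10 + (6 - 6*(-30)))² = (-10 + (6 + 180))² = (-10 + 186)² = 176² = 30976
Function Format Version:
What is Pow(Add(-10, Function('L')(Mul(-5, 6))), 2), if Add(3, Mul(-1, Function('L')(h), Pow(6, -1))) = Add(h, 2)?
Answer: 30976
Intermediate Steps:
Function('L')(h) = Add(6, Mul(-6, h)) (Function('L')(h) = Add(18, Mul(-6, Add(h, 2))) = Add(18, Mul(-6, Add(2, h))) = Add(18, Add(-12, Mul(-6, h))) = Add(6, Mul(-6, h)))
Pow(Add(-10, Function('L')(Mul(-5, 6))), 2) = Pow(Add(-10, Add(6, Mul(-6, Mul(-5, 6)))), 2) = Pow(Add(-10, Add(6, Mul(-6, -30))), 2) = Pow(Add(-10, Add(6, 180)), 2) = Pow(Add(-10, 186), 2) = Pow(176, 2) = 30976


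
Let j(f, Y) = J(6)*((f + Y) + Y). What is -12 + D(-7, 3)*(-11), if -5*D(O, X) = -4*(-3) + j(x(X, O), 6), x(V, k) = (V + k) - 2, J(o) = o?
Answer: 468/5 ≈ 93.600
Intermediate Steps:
x(V, k) = -2 + V + k
j(f, Y) = 6*f + 12*Y (j(f, Y) = 6*((f + Y) + Y) = 6*((Y + f) + Y) = 6*(f + 2*Y) = 6*f + 12*Y)
D(O, X) = -72/5 - 6*O/5 - 6*X/5 (D(O, X) = -(-4*(-3) + (6*(-2 + X + O) + 12*6))/5 = -(12 + (6*(-2 + O + X) + 72))/5 = -(12 + ((-12 + 6*O + 6*X) + 72))/5 = -(12 + (60 + 6*O + 6*X))/5 = -(72 + 6*O + 6*X)/5 = -72/5 - 6*O/5 - 6*X/5)
-12 + D(-7, 3)*(-11) = -12 + (-72/5 - 6/5*(-7) - 6/5*3)*(-11) = -12 + (-72/5 + 42/5 - 18/5)*(-11) = -12 - 48/5*(-11) = -12 + 528/5 = 468/5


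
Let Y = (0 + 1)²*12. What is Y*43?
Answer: 516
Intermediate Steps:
Y = 12 (Y = 1²*12 = 1*12 = 12)
Y*43 = 12*43 = 516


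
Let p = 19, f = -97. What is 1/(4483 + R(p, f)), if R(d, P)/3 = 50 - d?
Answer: 1/4576 ≈ 0.00021853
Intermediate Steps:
R(d, P) = 150 - 3*d (R(d, P) = 3*(50 - d) = 150 - 3*d)
1/(4483 + R(p, f)) = 1/(4483 + (150 - 3*19)) = 1/(4483 + (150 - 57)) = 1/(4483 + 93) = 1/4576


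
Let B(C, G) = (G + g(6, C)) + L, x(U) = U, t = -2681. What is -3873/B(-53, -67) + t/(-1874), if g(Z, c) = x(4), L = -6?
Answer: 2480997/43102 ≈ 57.561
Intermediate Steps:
g(Z, c) = 4
B(C, G) = -2 + G (B(C, G) = (G + 4) - 6 = (4 + G) - 6 = -2 + G)
-3873/B(-53, -67) + t/(-1874) = -3873/(-2 - 67) - 2681/(-1874) = -3873/(-69) - 2681*(-1/1874) = -3873*(-1/69) + 2681/1874 = 1291/23 + 2681/1874 = 2480997/43102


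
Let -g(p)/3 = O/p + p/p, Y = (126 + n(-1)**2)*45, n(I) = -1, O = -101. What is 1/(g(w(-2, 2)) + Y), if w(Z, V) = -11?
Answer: 11/62529 ≈ 0.00017592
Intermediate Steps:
Y = 5715 (Y = (126 + (-1)**2)*45 = (126 + 1)*45 = 127*45 = 5715)
g(p) = -3 + 303/p (g(p) = -3*(-101/p + p/p) = -3*(-101/p + 1) = -3*(1 - 101/p) = -3 + 303/p)
1/(g(w(-2, 2)) + Y) = 1/((-3 + 303/(-11)) + 5715) = 1/((-3 + 303*(-1/11)) + 5715) = 1/((-3 - 303/11) + 5715) = 1/(-336/11 + 5715) = 1/(62529/11) = 11/62529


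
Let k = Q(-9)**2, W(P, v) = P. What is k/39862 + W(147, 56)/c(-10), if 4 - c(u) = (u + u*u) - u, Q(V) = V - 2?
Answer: -974683/637792 ≈ -1.5282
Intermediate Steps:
Q(V) = -2 + V
c(u) = 4 - u**2 (c(u) = 4 - ((u + u*u) - u) = 4 - ((u + u**2) - u) = 4 - u**2)
k = 121 (k = (-2 - 9)**2 = (-11)**2 = 121)
k/39862 + W(147, 56)/c(-10) = 121/39862 + 147/(4 - 1*(-10)**2) = 121*(1/39862) + 147/(4 - 1*100) = 121/39862 + 147/(4 - 100) = 121/39862 + 147/(-96) = 121/39862 + 147*(-1/96) = 121/39862 - 49/32 = -974683/637792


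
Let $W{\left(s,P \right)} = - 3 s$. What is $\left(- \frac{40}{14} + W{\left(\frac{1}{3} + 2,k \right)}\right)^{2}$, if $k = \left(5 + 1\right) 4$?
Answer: $\frac{4761}{49} \approx 97.163$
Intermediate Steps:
$k = 24$ ($k = 6 \cdot 4 = 24$)
$\left(- \frac{40}{14} + W{\left(\frac{1}{3} + 2,k \right)}\right)^{2} = \left(- \frac{40}{14} - 3 \left(\frac{1}{3} + 2\right)\right)^{2} = \left(\left(-40\right) \frac{1}{14} - 3 \left(\frac{1}{3} + 2\right)\right)^{2} = \left(- \frac{20}{7} - 7\right)^{2} = \left(- \frac{69}{7}\right)^{2} = \frac{4761}{49}$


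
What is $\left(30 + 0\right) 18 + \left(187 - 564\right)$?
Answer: $163$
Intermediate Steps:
$\left(30 + 0\right) 18 + \left(187 - 564\right) = 30 \cdot 18 + \left(187 - 564\right) = 540 - 377 = 163$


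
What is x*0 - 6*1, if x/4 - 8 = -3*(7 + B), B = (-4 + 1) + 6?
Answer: -6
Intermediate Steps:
B = 3 (B = -3 + 6 = 3)
x = -88 (x = 32 + 4*(-3*(7 + 3)) = 32 + 4*(-3*10) = 32 + 4*(-30) = 32 - 120 = -88)
x*0 - 6*1 = -88*0 - 6*1 = 0 - 6 = -6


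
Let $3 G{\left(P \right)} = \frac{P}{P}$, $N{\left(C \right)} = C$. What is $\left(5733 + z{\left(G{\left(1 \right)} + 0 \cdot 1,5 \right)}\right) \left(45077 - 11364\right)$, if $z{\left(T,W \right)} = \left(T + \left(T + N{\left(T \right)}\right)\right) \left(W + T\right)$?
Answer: $\frac{580369295}{3} \approx 1.9346 \cdot 10^{8}$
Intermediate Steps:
$G{\left(P \right)} = \frac{1}{3}$ ($G{\left(P \right)} = \frac{P \frac{1}{P}}{3} = \frac{1}{3} \cdot 1 = \frac{1}{3}$)
$z{\left(T,W \right)} = 3 T \left(T + W\right)$ ($z{\left(T,W \right)} = \left(T + \left(T + T\right)\right) \left(W + T\right) = \left(T + 2 T\right) \left(T + W\right) = 3 T \left(T + W\right)$)
$\left(5733 + z{\left(G{\left(1 \right)} + 0 \cdot 1,5 \right)}\right) \left(45077 - 11364\right) = \left(5733 + 3 \left(\frac{1}{3} + 0 \cdot 1\right) \left(\left(\frac{1}{3} + 0 \cdot 1\right) + 5\right)\right) \left(45077 - 11364\right) = \left(5733 + 3 \left(\frac{1}{3} + 0\right) \left(\left(\frac{1}{3} + 0\right) + 5\right)\right) 33713 = \left(5733 + 3 \cdot \frac{1}{3} \left(\frac{1}{3} + 5\right)\right) 33713 = \left(5733 + 3 \cdot \frac{1}{3} \cdot \frac{16}{3}\right) 33713 = \left(5733 + \frac{16}{3}\right) 33713 = \frac{17215}{3} \cdot 33713 = \frac{580369295}{3}$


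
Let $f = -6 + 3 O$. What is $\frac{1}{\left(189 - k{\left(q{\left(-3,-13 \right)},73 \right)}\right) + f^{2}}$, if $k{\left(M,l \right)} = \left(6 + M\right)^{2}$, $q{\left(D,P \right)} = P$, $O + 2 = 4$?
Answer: $\frac{1}{140} \approx 0.0071429$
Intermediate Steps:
$O = 2$ ($O = -2 + 4 = 2$)
$f = 0$ ($f = -6 + 3 \cdot 2 = -6 + 6 = 0$)
$\frac{1}{\left(189 - k{\left(q{\left(-3,-13 \right)},73 \right)}\right) + f^{2}} = \frac{1}{\left(189 - \left(6 - 13\right)^{2}\right) + 0^{2}} = \frac{1}{\left(189 - \left(-7\right)^{2}\right) + 0} = \frac{1}{\left(189 - 49\right) + 0} = \frac{1}{140 + 0} = \frac{1}{140}$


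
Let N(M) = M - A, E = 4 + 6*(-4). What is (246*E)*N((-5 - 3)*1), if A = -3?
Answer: 24600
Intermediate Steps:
E = -20 (E = 4 - 24 = -20)
N(M) = 3 + M (N(M) = M - 1*(-3) = M + 3 = 3 + M)
(246*E)*N((-5 - 3)*1) = (246*(-20))*(3 + (-5 - 3)*1) = -4920*(3 - 8*1) = -4920*(3 - 8) = -4920*(-5) = 24600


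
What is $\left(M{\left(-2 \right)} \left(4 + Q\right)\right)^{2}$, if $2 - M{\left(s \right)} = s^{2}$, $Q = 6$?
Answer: $400$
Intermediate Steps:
$M{\left(s \right)} = 2 - s^{2}$
$\left(M{\left(-2 \right)} \left(4 + Q\right)\right)^{2} = \left(\left(2 - \left(-2\right)^{2}\right) \left(4 + 6\right)\right)^{2} = \left(\left(2 - 4\right) 10\right)^{2} = \left(\left(-2\right) 10\right)^{2} = \left(-20\right)^{2} = 400$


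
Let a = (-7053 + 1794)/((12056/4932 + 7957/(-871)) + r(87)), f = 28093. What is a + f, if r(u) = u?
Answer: 17644498105/629542 ≈ 28028.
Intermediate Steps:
a = -41225301/629542 (a = (-7053 + 1794)/((12056/4932 + 7957/(-871)) + 87) = -5259/((12056*(1/4932) + 7957*(-1/871)) + 87) = -5259/((22/9 - 7957/871) + 87) = -5259/(-52451/7839 + 87) = -5259/629542/7839 = -5259*7839/629542 = -41225301/629542 ≈ -65.485)
a + f = -41225301/629542 + 28093 = 17644498105/629542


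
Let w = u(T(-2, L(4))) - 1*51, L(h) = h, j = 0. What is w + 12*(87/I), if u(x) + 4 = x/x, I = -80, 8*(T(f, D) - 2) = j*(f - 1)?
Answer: -1341/20 ≈ -67.050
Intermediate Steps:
T(f, D) = 2 (T(f, D) = 2 + (0*(f - 1))/8 = 2 + (0*(-1 + f))/8 = 2 + (⅛)*0 = 2 + 0 = 2)
u(x) = -3 (u(x) = -4 + x/x = -4 + 1 = -3)
w = -54 (w = -3 - 1*51 = -3 - 51 = -54)
w + 12*(87/I) = -54 + 12*(87/(-80)) = -54 + 12*(87*(-1/80)) = -54 + 12*(-87/80) = -54 - 261/20 = -1341/20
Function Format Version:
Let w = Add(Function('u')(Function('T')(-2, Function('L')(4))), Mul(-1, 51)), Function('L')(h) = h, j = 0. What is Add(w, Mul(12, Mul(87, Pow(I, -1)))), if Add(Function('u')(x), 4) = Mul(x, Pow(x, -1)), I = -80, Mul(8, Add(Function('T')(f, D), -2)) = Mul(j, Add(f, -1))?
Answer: Rational(-1341, 20) ≈ -67.050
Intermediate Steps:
Function('T')(f, D) = 2 (Function('T')(f, D) = Add(2, Mul(Rational(1, 8), Mul(0, Add(f, -1)))) = Add(2, Mul(Rational(1, 8), Mul(0, Add(-1, f)))) = Add(2, Mul(Rational(1, 8), 0)) = Add(2, 0) = 2)
Function('u')(x) = -3 (Function('u')(x) = Add(-4, Mul(x, Pow(x, -1))) = Add(-4, 1) = -3)
w = -54 (w = Add(-3, Mul(-1, 51)) = Add(-3, -51) = -54)
Add(w, Mul(12, Mul(87, Pow(I, -1)))) = Add(-54, Mul(12, Mul(87, Pow(-80, -1)))) = Add(-54, Mul(12, Mul(87, Rational(-1, 80)))) = Add(-54, Mul(12, Rational(-87, 80))) = Add(-54, Rational(-261, 20)) = Rational(-1341, 20)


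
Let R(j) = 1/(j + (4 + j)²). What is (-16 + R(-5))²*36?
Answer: 38025/4 ≈ 9506.3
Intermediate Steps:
(-16 + R(-5))²*36 = (-16 + 1/(-5 + (4 - 5)²))²*36 = (-16 + 1/(-5 + (-1)²))²*36 = (-16 + 1/(-5 + 1))²*36 = (-16 + 1/(-4))²*36 = (-16 - ¼)²*36 = (-65/4)²*36 = (4225/16)*36 = 38025/4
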